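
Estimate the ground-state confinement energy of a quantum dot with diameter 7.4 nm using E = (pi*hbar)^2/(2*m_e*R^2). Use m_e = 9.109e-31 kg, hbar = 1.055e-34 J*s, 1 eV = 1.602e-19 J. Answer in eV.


Radius R = 7.4/2 = 3.7 nm = 3.7e-09 m
E = (pi * 1.055e-34)^2 / (2 * 9.109e-31 * (3.7e-09)^2)
E(J) = 4.40454e-21
E = E(J) / 1.602e-19 = 0.0275 eV

0.0275


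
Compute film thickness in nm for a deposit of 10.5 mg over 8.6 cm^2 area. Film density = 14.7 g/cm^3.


Convert: m = 10.5 mg = 1.0500e-05 kg, A = 8.6 cm^2 = 8.6000e-04 m^2, rho = 14.7 g/cm^3 = 14700 kg/m^3
t = m / (A * rho)
t = 1.0500e-05 / (8.6000e-04 * 14700)
t = 8.3056e-07 m = 830.6 nm

830.6


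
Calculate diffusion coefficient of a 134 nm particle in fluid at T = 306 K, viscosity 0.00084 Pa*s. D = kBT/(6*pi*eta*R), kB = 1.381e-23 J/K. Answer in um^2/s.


Radius R = 134/2 = 67 nm = 6.7e-08 m
D = kB*T / (6*pi*eta*R)
D = 1.381e-23 * 306 / (6 * pi * 0.00084 * 6.7e-08)
D = 3.98345e-12 m^2/s = 3.983 um^2/s

3.983


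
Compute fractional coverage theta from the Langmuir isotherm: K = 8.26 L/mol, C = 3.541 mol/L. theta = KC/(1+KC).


Langmuir isotherm: theta = K*C / (1 + K*C)
K*C = 8.26 * 3.541 = 29.24866
theta = 29.24866 / (1 + 29.24866) = 29.24866 / 30.24866
theta = 0.9669

0.9669


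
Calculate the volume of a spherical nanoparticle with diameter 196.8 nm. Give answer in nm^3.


Radius r = 196.8/2 = 98.4 nm
Volume V = (4/3) * pi * r^3
V = (4/3) * pi * (98.4)^3
V = 3990928.11 nm^3

3990928.11


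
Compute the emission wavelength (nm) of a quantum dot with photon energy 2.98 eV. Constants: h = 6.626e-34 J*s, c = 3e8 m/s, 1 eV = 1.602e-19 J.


Convert energy: E = 2.98 eV = 2.98 * 1.602e-19 = 4.77396e-19 J
lambda = h*c / E = 6.626e-34 * 3e8 / 4.77396e-19
lambda = 4.16384e-07 m = 416.4 nm

416.4


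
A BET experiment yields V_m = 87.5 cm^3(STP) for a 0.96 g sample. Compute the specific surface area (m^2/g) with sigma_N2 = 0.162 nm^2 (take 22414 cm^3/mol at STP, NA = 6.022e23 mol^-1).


Number of moles in monolayer = V_m / 22414 = 87.5 / 22414 = 0.00390381
Number of molecules = moles * NA = 0.00390381 * 6.022e23
SA = molecules * sigma / mass
SA = (87.5 / 22414) * 6.022e23 * 0.162e-18 / 0.96
SA = 396.7 m^2/g

396.7


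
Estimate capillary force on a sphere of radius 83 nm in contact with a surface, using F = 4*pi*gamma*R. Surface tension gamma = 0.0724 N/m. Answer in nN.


Convert radius: R = 83 nm = 8.3e-08 m
F = 4 * pi * gamma * R
F = 4 * pi * 0.0724 * 8.3e-08
F = 7.55138e-08 N = 75.5138 nN

75.5138


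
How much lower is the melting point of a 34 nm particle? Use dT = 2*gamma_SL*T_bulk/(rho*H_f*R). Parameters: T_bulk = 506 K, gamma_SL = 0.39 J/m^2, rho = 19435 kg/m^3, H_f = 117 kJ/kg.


Radius R = 34/2 = 17 nm = 1.7e-08 m
Convert H_f = 117 kJ/kg = 117000 J/kg
dT = 2 * gamma_SL * T_bulk / (rho * H_f * R)
dT = 2 * 0.39 * 506 / (19435 * 117000 * 1.7e-08)
dT = 10.2 K

10.2


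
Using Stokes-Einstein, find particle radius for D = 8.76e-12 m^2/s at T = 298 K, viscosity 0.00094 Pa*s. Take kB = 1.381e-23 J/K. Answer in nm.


Stokes-Einstein: R = kB*T / (6*pi*eta*D)
R = 1.381e-23 * 298 / (6 * pi * 0.00094 * 8.76e-12)
R = 2.65141e-08 m = 26.51 nm

26.51


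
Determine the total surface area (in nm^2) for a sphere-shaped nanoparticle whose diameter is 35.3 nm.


Radius r = 35.3/2 = 17.65 nm
Surface area SA = 4 * pi * r^2
SA = 4 * pi * (17.65)^2
SA = 3914.71 nm^2

3914.71


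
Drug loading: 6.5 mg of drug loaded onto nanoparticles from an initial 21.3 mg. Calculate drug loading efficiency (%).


Drug loading efficiency = (drug loaded / drug initial) * 100
DLE = 6.5 / 21.3 * 100
DLE = 0.3052 * 100
DLE = 30.52%

30.52


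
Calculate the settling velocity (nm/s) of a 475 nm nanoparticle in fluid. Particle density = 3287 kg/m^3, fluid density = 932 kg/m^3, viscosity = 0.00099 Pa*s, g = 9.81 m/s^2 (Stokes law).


Radius R = 475/2 nm = 2.375e-07 m
Density difference = 3287 - 932 = 2355 kg/m^3
v = 2 * R^2 * (rho_p - rho_f) * g / (9 * eta)
v = 2 * (2.375e-07)^2 * 2355 * 9.81 / (9 * 0.00099)
v = 2.92509e-07 m/s = 292.5091 nm/s

292.5091


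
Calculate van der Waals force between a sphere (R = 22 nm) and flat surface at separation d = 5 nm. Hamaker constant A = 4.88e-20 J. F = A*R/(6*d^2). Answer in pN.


Convert to SI: R = 22 nm = 2.2e-08 m, d = 5 nm = 5e-09 m
F = A * R / (6 * d^2)
F = 4.88e-20 * 2.2e-08 / (6 * (5e-09)^2)
F = 7.15733e-12 N = 7.157 pN

7.157


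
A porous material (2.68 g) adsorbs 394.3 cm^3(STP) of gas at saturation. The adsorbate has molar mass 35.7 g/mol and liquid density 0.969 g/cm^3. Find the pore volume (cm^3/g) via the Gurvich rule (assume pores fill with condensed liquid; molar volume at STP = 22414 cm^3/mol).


Moles adsorbed n = V_ads / 22414 = 394.3 / 22414 = 1.759168e-02 mol
Liquid volume V_liq = n * M / rho_liq = 1.759168e-02 * 35.7 / 0.969 = 0.64811 cm^3
Specific pore volume V_pore = V_liq / m_sample = 0.64811 / 2.68
V_pore = 0.2418 cm^3/g

0.2418


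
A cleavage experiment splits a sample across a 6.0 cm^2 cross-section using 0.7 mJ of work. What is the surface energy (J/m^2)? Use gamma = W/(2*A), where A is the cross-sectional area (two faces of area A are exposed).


Convert: A = 6.0 cm^2 = 0.0006 m^2, W = 0.7 mJ = 0.0007 J
Cleaving exposes two faces of area A, so total new surface = 2*A and gamma = W / (2*A)
gamma = 0.0007 / (2 * 0.0006)
gamma = 0.583 J/m^2

0.583


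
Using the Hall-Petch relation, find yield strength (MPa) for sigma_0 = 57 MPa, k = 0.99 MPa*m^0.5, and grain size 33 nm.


d = 33 nm = 3.3e-08 m
sqrt(d) = 0.000181659
Hall-Petch contribution = k / sqrt(d) = 0.99 / 0.000181659 = 5449.8 MPa
sigma = sigma_0 + k/sqrt(d) = 57 + 5449.8 = 5506.8 MPa

5506.8


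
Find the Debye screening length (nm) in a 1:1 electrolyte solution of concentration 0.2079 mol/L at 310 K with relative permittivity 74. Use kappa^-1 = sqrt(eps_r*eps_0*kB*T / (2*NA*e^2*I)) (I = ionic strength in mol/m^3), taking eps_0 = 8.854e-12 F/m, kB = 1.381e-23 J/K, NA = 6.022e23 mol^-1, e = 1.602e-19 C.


Ionic strength I = 0.2079 * 1^2 * 1000 = 207.9 mol/m^3
kappa^-1 = sqrt(74 * 8.854e-12 * 1.381e-23 * 310 / (2 * 6.022e23 * (1.602e-19)^2 * 207.9))
kappa^-1 = 0.661 nm

0.661


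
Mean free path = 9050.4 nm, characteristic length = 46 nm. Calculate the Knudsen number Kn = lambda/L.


Knudsen number Kn = lambda / L
Kn = 9050.4 / 46
Kn = 196.7478

196.7478


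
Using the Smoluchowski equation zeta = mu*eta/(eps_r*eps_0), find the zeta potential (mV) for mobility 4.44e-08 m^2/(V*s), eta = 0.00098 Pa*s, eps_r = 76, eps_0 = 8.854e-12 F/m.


Smoluchowski equation: zeta = mu * eta / (eps_r * eps_0)
zeta = 4.44e-08 * 0.00098 / (76 * 8.854e-12)
zeta = 0.064663 V = 64.66 mV

64.66


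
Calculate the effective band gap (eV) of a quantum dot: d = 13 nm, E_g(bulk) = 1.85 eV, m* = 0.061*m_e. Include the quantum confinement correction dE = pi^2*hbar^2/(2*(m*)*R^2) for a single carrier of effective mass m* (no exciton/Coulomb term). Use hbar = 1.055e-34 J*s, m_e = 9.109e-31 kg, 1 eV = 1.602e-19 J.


Radius R = 13/2 nm = 6.5e-09 m
Confinement energy dE = pi^2 * hbar^2 / (2 * m_eff * m_e * R^2)
dE = pi^2 * (1.055e-34)^2 / (2 * 0.061 * 9.109e-31 * (6.5e-09)^2) J, divided by 1.602e-19 J/eV
dE = 0.146 eV
Total band gap = E_g(bulk) + dE = 1.85 + 0.146 = 1.996 eV

1.996


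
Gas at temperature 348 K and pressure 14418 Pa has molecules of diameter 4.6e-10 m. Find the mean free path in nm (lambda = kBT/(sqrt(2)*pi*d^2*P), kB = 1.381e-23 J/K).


Mean free path: lambda = kB*T / (sqrt(2) * pi * d^2 * P)
lambda = 1.381e-23 * 348 / (sqrt(2) * pi * (4.6e-10)^2 * 14418)
lambda = 3.54558e-07 m
lambda = 354.56 nm

354.56


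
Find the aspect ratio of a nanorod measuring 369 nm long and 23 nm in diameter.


Aspect ratio AR = length / diameter
AR = 369 / 23
AR = 16.04

16.04


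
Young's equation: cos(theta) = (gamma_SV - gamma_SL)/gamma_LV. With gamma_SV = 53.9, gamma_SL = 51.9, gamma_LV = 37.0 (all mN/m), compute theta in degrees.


cos(theta) = (gamma_SV - gamma_SL) / gamma_LV
cos(theta) = (53.9 - 51.9) / 37.0
cos(theta) = 0.054054
theta = arccos(0.054054) = 86.9 degrees

86.9


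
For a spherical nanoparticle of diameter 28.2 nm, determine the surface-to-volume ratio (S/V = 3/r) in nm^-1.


Radius r = 28.2/2 = 14.1 nm
S/V = 3 / r = 3 / 14.1
S/V = 0.2128 nm^-1

0.2128


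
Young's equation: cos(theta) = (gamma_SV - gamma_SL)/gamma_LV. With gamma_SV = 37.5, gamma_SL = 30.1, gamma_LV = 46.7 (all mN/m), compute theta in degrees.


cos(theta) = (gamma_SV - gamma_SL) / gamma_LV
cos(theta) = (37.5 - 30.1) / 46.7
cos(theta) = 0.158458
theta = arccos(0.158458) = 80.88 degrees

80.88


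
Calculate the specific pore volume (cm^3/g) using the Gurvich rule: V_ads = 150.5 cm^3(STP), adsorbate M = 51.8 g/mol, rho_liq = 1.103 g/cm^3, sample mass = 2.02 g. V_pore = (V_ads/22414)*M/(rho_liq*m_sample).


Moles adsorbed n = V_ads / 22414 = 150.5 / 22414 = 6.714553e-03 mol
Liquid volume V_liq = n * M / rho_liq = 6.714553e-03 * 51.8 / 1.103 = 0.31533 cm^3
Specific pore volume V_pore = V_liq / m_sample = 0.31533 / 2.02
V_pore = 0.1561 cm^3/g

0.1561


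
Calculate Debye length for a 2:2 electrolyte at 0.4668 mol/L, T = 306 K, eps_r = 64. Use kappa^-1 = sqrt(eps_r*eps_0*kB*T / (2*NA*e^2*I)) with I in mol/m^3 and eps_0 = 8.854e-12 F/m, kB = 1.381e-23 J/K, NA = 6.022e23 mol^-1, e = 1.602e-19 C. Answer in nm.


Ionic strength I = 0.4668 * 2^2 * 1000 = 1867.2 mol/m^3
kappa^-1 = sqrt(64 * 8.854e-12 * 1.381e-23 * 306 / (2 * 6.022e23 * (1.602e-19)^2 * 1867.2))
kappa^-1 = 0.204 nm

0.204


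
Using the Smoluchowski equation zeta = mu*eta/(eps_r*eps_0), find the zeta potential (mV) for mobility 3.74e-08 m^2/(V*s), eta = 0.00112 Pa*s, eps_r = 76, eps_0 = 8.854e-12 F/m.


Smoluchowski equation: zeta = mu * eta / (eps_r * eps_0)
zeta = 3.74e-08 * 0.00112 / (76 * 8.854e-12)
zeta = 0.06225 V = 62.25 mV

62.25


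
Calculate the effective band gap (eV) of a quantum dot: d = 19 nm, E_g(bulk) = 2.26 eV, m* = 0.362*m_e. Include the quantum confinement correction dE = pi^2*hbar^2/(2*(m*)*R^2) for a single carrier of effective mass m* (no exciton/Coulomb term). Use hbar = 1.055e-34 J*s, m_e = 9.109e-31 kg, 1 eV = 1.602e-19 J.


Radius R = 19/2 nm = 9.5e-09 m
Confinement energy dE = pi^2 * hbar^2 / (2 * m_eff * m_e * R^2)
dE = pi^2 * (1.055e-34)^2 / (2 * 0.362 * 9.109e-31 * (9.5e-09)^2) J, divided by 1.602e-19 J/eV
dE = 0.0115 eV
Total band gap = E_g(bulk) + dE = 2.26 + 0.0115 = 2.2715 eV

2.2715


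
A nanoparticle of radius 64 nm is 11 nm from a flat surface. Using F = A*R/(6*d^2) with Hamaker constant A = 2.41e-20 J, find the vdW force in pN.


Convert to SI: R = 64 nm = 6.4e-08 m, d = 11 nm = 1.1e-08 m
F = A * R / (6 * d^2)
F = 2.41e-20 * 6.4e-08 / (6 * (1.1e-08)^2)
F = 2.12452e-12 N = 2.125 pN

2.125


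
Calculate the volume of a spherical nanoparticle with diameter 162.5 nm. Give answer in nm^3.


Radius r = 162.5/2 = 81.25 nm
Volume V = (4/3) * pi * r^3
V = (4/3) * pi * (81.25)^3
V = 2246770.53 nm^3

2246770.53


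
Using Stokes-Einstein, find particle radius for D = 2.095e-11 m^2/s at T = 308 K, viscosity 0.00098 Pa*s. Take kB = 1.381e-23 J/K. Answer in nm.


Stokes-Einstein: R = kB*T / (6*pi*eta*D)
R = 1.381e-23 * 308 / (6 * pi * 0.00098 * 2.095e-11)
R = 1.09909e-08 m = 10.99 nm

10.99


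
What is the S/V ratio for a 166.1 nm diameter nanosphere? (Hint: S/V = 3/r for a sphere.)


Radius r = 166.1/2 = 83.05 nm
S/V = 3 / r = 3 / 83.05
S/V = 0.0361 nm^-1

0.0361


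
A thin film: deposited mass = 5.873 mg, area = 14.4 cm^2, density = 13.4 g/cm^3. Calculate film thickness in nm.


Convert: m = 5.873 mg = 5.8730e-06 kg, A = 14.4 cm^2 = 1.4400e-03 m^2, rho = 13.4 g/cm^3 = 13400 kg/m^3
t = m / (A * rho)
t = 5.8730e-06 / (1.4400e-03 * 13400)
t = 3.0436e-07 m = 304.4 nm

304.4


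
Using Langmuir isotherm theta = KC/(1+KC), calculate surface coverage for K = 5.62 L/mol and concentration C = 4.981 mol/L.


Langmuir isotherm: theta = K*C / (1 + K*C)
K*C = 5.62 * 4.981 = 27.99322
theta = 27.99322 / (1 + 27.99322) = 27.99322 / 28.99322
theta = 0.9655

0.9655


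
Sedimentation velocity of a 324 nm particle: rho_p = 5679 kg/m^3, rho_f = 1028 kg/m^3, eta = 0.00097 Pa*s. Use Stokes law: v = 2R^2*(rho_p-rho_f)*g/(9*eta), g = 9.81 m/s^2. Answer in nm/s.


Radius R = 324/2 nm = 1.62e-07 m
Density difference = 5679 - 1028 = 4651 kg/m^3
v = 2 * R^2 * (rho_p - rho_f) * g / (9 * eta)
v = 2 * (1.62e-07)^2 * 4651 * 9.81 / (9 * 0.00097)
v = 2.74322e-07 m/s = 274.3223 nm/s

274.3223


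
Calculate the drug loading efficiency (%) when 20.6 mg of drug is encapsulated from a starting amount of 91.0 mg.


Drug loading efficiency = (drug loaded / drug initial) * 100
DLE = 20.6 / 91.0 * 100
DLE = 0.2264 * 100
DLE = 22.64%

22.64


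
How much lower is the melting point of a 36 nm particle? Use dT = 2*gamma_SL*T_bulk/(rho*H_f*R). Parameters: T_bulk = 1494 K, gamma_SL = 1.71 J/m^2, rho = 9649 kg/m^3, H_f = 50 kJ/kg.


Radius R = 36/2 = 18 nm = 1.8e-08 m
Convert H_f = 50 kJ/kg = 50000 J/kg
dT = 2 * gamma_SL * T_bulk / (rho * H_f * R)
dT = 2 * 1.71 * 1494 / (9649 * 50000 * 1.8e-08)
dT = 588.4 K

588.4


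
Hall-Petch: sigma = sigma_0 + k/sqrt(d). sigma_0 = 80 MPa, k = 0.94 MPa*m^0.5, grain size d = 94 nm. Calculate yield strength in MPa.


d = 94 nm = 9.4e-08 m
sqrt(d) = 0.0003065942
Hall-Petch contribution = k / sqrt(d) = 0.94 / 0.0003065942 = 3065.9 MPa
sigma = sigma_0 + k/sqrt(d) = 80 + 3065.9 = 3145.9 MPa

3145.9


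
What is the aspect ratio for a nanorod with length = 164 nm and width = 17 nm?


Aspect ratio AR = length / diameter
AR = 164 / 17
AR = 9.65

9.65


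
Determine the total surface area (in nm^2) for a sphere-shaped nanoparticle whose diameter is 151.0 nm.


Radius r = 151.0/2 = 75.5 nm
Surface area SA = 4 * pi * r^2
SA = 4 * pi * (75.5)^2
SA = 71631.45 nm^2

71631.45


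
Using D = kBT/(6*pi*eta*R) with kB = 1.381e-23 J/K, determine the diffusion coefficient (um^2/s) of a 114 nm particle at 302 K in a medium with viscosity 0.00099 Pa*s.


Radius R = 114/2 = 57 nm = 5.7e-08 m
D = kB*T / (6*pi*eta*R)
D = 1.381e-23 * 302 / (6 * pi * 0.00099 * 5.7e-08)
D = 3.92093e-12 m^2/s = 3.921 um^2/s

3.921


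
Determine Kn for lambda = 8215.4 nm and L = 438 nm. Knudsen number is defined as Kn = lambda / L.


Knudsen number Kn = lambda / L
Kn = 8215.4 / 438
Kn = 18.7566

18.7566


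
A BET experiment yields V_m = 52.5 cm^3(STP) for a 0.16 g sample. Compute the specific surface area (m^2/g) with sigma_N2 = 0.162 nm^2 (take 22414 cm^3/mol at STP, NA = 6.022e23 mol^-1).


Number of moles in monolayer = V_m / 22414 = 52.5 / 22414 = 0.00234229
Number of molecules = moles * NA = 0.00234229 * 6.022e23
SA = molecules * sigma / mass
SA = (52.5 / 22414) * 6.022e23 * 0.162e-18 / 0.16
SA = 1428.2 m^2/g

1428.2


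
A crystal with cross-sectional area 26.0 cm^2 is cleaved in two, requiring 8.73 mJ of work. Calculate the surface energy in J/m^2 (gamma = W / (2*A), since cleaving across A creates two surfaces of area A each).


Convert: A = 26.0 cm^2 = 0.0026 m^2, W = 8.73 mJ = 0.00873 J
Cleaving exposes two faces of area A, so total new surface = 2*A and gamma = W / (2*A)
gamma = 0.00873 / (2 * 0.0026)
gamma = 1.679 J/m^2

1.679


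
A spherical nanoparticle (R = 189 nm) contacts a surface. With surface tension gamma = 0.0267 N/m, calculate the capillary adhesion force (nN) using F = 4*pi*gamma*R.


Convert radius: R = 189 nm = 1.89e-07 m
F = 4 * pi * gamma * R
F = 4 * pi * 0.0267 * 1.89e-07
F = 6.34137e-08 N = 63.4137 nN

63.4137


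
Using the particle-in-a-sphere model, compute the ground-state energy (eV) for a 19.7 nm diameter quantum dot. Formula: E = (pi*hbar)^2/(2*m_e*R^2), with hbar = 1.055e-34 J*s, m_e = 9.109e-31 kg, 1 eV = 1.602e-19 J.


Radius R = 19.7/2 = 9.85 nm = 9.85e-09 m
E = (pi * 1.055e-34)^2 / (2 * 9.109e-31 * (9.85e-09)^2)
E(J) = 6.21486e-22
E = E(J) / 1.602e-19 = 0.0039 eV

0.0039


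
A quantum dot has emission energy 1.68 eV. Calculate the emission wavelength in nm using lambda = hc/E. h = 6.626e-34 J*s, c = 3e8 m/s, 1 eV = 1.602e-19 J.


Convert energy: E = 1.68 eV = 1.68 * 1.602e-19 = 2.69136e-19 J
lambda = h*c / E = 6.626e-34 * 3e8 / 2.69136e-19
lambda = 7.38586e-07 m = 738.6 nm

738.6


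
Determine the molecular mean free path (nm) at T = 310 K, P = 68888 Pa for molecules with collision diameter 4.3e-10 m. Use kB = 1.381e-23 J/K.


Mean free path: lambda = kB*T / (sqrt(2) * pi * d^2 * P)
lambda = 1.381e-23 * 310 / (sqrt(2) * pi * (4.3e-10)^2 * 68888)
lambda = 7.56502e-08 m
lambda = 75.65 nm

75.65


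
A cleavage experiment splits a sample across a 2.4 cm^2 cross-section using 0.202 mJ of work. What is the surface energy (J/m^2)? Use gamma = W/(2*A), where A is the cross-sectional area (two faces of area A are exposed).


Convert: A = 2.4 cm^2 = 0.00024 m^2, W = 0.202 mJ = 0.000202 J
Cleaving exposes two faces of area A, so total new surface = 2*A and gamma = W / (2*A)
gamma = 0.000202 / (2 * 0.00024)
gamma = 0.421 J/m^2

0.421


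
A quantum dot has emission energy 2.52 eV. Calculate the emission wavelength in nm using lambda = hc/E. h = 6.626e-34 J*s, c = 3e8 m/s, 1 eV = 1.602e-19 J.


Convert energy: E = 2.52 eV = 2.52 * 1.602e-19 = 4.03704e-19 J
lambda = h*c / E = 6.626e-34 * 3e8 / 4.03704e-19
lambda = 4.9239e-07 m = 492.4 nm

492.4


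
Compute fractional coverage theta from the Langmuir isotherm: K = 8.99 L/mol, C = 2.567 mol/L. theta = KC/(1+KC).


Langmuir isotherm: theta = K*C / (1 + K*C)
K*C = 8.99 * 2.567 = 23.07733
theta = 23.07733 / (1 + 23.07733) = 23.07733 / 24.07733
theta = 0.9585

0.9585


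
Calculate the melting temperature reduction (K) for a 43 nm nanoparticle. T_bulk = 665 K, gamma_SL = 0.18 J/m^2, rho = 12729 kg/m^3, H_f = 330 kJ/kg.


Radius R = 43/2 = 21.5 nm = 2.15e-08 m
Convert H_f = 330 kJ/kg = 330000 J/kg
dT = 2 * gamma_SL * T_bulk / (rho * H_f * R)
dT = 2 * 0.18 * 665 / (12729 * 330000 * 2.15e-08)
dT = 2.7 K

2.7


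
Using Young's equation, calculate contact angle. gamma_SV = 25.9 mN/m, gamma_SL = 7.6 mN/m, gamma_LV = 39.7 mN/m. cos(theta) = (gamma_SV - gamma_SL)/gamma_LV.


cos(theta) = (gamma_SV - gamma_SL) / gamma_LV
cos(theta) = (25.9 - 7.6) / 39.7
cos(theta) = 0.460957
theta = arccos(0.460957) = 62.55 degrees

62.55


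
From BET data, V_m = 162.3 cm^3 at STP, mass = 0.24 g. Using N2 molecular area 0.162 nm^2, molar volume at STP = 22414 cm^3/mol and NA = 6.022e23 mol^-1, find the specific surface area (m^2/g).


Number of moles in monolayer = V_m / 22414 = 162.3 / 22414 = 0.00724101
Number of molecules = moles * NA = 0.00724101 * 6.022e23
SA = molecules * sigma / mass
SA = (162.3 / 22414) * 6.022e23 * 0.162e-18 / 0.24
SA = 2943.4 m^2/g

2943.4


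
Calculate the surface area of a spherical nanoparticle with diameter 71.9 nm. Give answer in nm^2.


Radius r = 71.9/2 = 35.95 nm
Surface area SA = 4 * pi * r^2
SA = 4 * pi * (35.95)^2
SA = 16240.81 nm^2

16240.81


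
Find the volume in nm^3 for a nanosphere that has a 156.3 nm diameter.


Radius r = 156.3/2 = 78.15 nm
Volume V = (4/3) * pi * r^3
V = (4/3) * pi * (78.15)^3
V = 1999288.91 nm^3

1999288.91


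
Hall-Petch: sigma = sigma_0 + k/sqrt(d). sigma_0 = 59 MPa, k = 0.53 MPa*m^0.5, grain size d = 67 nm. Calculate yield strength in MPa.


d = 67 nm = 6.7e-08 m
sqrt(d) = 0.0002588436
Hall-Petch contribution = k / sqrt(d) = 0.53 / 0.0002588436 = 2047.6 MPa
sigma = sigma_0 + k/sqrt(d) = 59 + 2047.6 = 2106.6 MPa

2106.6


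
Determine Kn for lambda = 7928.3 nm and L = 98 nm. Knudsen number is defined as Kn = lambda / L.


Knudsen number Kn = lambda / L
Kn = 7928.3 / 98
Kn = 80.901

80.901


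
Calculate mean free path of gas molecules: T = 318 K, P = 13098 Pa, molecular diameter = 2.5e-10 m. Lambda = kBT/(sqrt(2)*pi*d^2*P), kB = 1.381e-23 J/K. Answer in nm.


Mean free path: lambda = kB*T / (sqrt(2) * pi * d^2 * P)
lambda = 1.381e-23 * 318 / (sqrt(2) * pi * (2.5e-10)^2 * 13098)
lambda = 1.20745e-06 m
lambda = 1207.45 nm

1207.45


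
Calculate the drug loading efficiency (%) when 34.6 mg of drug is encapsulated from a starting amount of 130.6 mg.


Drug loading efficiency = (drug loaded / drug initial) * 100
DLE = 34.6 / 130.6 * 100
DLE = 0.2649 * 100
DLE = 26.49%

26.49


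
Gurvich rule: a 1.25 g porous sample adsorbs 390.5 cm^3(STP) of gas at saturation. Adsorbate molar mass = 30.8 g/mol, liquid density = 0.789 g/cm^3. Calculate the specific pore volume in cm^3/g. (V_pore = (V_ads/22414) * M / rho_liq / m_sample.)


Moles adsorbed n = V_ads / 22414 = 390.5 / 22414 = 1.742215e-02 mol
Liquid volume V_liq = n * M / rho_liq = 1.742215e-02 * 30.8 / 0.789 = 0.68010 cm^3
Specific pore volume V_pore = V_liq / m_sample = 0.68010 / 1.25
V_pore = 0.5441 cm^3/g

0.5441


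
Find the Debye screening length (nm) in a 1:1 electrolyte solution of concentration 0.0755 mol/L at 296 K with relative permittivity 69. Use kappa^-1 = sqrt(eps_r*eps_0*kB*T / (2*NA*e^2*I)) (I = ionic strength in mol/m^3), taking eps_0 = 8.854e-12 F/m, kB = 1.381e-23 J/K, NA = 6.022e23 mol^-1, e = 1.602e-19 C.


Ionic strength I = 0.0755 * 1^2 * 1000 = 75.5 mol/m^3
kappa^-1 = sqrt(69 * 8.854e-12 * 1.381e-23 * 296 / (2 * 6.022e23 * (1.602e-19)^2 * 75.5))
kappa^-1 = 1.034 nm

1.034


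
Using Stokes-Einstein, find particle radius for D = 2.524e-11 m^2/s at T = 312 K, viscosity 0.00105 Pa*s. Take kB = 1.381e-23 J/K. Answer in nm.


Stokes-Einstein: R = kB*T / (6*pi*eta*D)
R = 1.381e-23 * 312 / (6 * pi * 0.00105 * 2.524e-11)
R = 8.62519e-09 m = 8.63 nm

8.63


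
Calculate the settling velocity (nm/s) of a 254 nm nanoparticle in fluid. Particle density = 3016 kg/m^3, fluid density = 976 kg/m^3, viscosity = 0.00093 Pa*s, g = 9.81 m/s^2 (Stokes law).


Radius R = 254/2 nm = 1.27e-07 m
Density difference = 3016 - 976 = 2040 kg/m^3
v = 2 * R^2 * (rho_p - rho_f) * g / (9 * eta)
v = 2 * (1.27e-07)^2 * 2040 * 9.81 / (9 * 0.00093)
v = 7.71278e-08 m/s = 77.1278 nm/s

77.1278


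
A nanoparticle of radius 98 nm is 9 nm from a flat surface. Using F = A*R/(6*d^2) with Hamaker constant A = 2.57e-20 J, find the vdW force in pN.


Convert to SI: R = 98 nm = 9.8e-08 m, d = 9 nm = 9e-09 m
F = A * R / (6 * d^2)
F = 2.57e-20 * 9.8e-08 / (6 * (9e-09)^2)
F = 5.1823e-12 N = 5.182 pN

5.182


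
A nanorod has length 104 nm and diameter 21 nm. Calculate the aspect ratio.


Aspect ratio AR = length / diameter
AR = 104 / 21
AR = 4.95

4.95


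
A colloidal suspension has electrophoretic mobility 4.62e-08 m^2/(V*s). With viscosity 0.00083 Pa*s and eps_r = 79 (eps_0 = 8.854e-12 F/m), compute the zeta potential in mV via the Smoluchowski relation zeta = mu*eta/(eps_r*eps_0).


Smoluchowski equation: zeta = mu * eta / (eps_r * eps_0)
zeta = 4.62e-08 * 0.00083 / (79 * 8.854e-12)
zeta = 0.054822 V = 54.82 mV

54.82


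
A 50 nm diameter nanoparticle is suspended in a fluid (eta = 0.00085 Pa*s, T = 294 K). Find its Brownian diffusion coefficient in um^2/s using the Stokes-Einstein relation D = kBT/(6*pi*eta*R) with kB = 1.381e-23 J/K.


Radius R = 50/2 = 25 nm = 2.5e-08 m
D = kB*T / (6*pi*eta*R)
D = 1.381e-23 * 294 / (6 * pi * 0.00085 * 2.5e-08)
D = 1.01363e-11 m^2/s = 10.136 um^2/s

10.136


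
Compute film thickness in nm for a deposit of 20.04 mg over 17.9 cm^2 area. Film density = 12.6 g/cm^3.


Convert: m = 20.04 mg = 2.0040e-05 kg, A = 17.9 cm^2 = 1.7900e-03 m^2, rho = 12.6 g/cm^3 = 12600 kg/m^3
t = m / (A * rho)
t = 2.0040e-05 / (1.7900e-03 * 12600)
t = 8.8853e-07 m = 888.5 nm

888.5


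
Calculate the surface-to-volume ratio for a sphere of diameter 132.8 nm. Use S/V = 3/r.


Radius r = 132.8/2 = 66.4 nm
S/V = 3 / r = 3 / 66.4
S/V = 0.0452 nm^-1

0.0452


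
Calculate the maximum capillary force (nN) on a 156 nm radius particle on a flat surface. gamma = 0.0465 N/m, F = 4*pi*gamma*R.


Convert radius: R = 156 nm = 1.56e-07 m
F = 4 * pi * gamma * R
F = 4 * pi * 0.0465 * 1.56e-07
F = 9.11565e-08 N = 91.1565 nN

91.1565


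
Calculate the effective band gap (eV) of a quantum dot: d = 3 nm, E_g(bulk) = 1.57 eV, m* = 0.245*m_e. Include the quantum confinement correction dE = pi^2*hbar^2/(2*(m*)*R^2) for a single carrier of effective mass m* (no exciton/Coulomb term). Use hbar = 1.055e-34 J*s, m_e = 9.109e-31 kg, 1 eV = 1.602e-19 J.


Radius R = 3/2 nm = 1.5e-09 m
Confinement energy dE = pi^2 * hbar^2 / (2 * m_eff * m_e * R^2)
dE = pi^2 * (1.055e-34)^2 / (2 * 0.245 * 9.109e-31 * (1.5e-09)^2) J, divided by 1.602e-19 J/eV
dE = 0.6828 eV
Total band gap = E_g(bulk) + dE = 1.57 + 0.6828 = 2.2528 eV

2.2528


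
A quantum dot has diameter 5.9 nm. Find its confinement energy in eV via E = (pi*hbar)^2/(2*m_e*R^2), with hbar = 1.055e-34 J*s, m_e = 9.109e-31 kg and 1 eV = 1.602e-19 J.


Radius R = 5.9/2 = 2.95 nm = 2.95e-09 m
E = (pi * 1.055e-34)^2 / (2 * 9.109e-31 * (2.95e-09)^2)
E(J) = 6.92883e-21
E = E(J) / 1.602e-19 = 0.0433 eV

0.0433


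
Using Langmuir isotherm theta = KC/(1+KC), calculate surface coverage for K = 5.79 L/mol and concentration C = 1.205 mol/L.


Langmuir isotherm: theta = K*C / (1 + K*C)
K*C = 5.79 * 1.205 = 6.97695
theta = 6.97695 / (1 + 6.97695) = 6.97695 / 7.97695
theta = 0.8746

0.8746


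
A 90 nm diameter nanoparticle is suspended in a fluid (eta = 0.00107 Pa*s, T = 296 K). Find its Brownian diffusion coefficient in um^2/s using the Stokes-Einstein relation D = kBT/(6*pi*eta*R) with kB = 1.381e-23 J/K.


Radius R = 90/2 = 45 nm = 4.5e-08 m
D = kB*T / (6*pi*eta*R)
D = 1.381e-23 * 296 / (6 * pi * 0.00107 * 4.5e-08)
D = 4.50389e-12 m^2/s = 4.504 um^2/s

4.504


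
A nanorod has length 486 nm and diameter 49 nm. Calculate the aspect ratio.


Aspect ratio AR = length / diameter
AR = 486 / 49
AR = 9.92

9.92


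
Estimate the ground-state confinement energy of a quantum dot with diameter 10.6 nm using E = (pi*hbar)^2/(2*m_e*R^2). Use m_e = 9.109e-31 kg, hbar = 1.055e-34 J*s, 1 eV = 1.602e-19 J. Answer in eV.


Radius R = 10.6/2 = 5.3 nm = 5.3e-09 m
E = (pi * 1.055e-34)^2 / (2 * 9.109e-31 * (5.3e-09)^2)
E(J) = 2.14661e-21
E = E(J) / 1.602e-19 = 0.0134 eV

0.0134


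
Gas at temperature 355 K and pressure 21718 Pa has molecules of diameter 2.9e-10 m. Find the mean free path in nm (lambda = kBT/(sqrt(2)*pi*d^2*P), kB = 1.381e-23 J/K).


Mean free path: lambda = kB*T / (sqrt(2) * pi * d^2 * P)
lambda = 1.381e-23 * 355 / (sqrt(2) * pi * (2.9e-10)^2 * 21718)
lambda = 6.04145e-07 m
lambda = 604.15 nm

604.15


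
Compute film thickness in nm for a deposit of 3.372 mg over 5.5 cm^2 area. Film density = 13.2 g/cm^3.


Convert: m = 3.372 mg = 3.3720e-06 kg, A = 5.5 cm^2 = 5.5000e-04 m^2, rho = 13.2 g/cm^3 = 13200 kg/m^3
t = m / (A * rho)
t = 3.3720e-06 / (5.5000e-04 * 13200)
t = 4.6446e-07 m = 464.5 nm

464.5


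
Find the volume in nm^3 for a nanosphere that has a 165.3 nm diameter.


Radius r = 165.3/2 = 82.65 nm
Volume V = (4/3) * pi * r^3
V = (4/3) * pi * (82.65)^3
V = 2364923.97 nm^3

2364923.97


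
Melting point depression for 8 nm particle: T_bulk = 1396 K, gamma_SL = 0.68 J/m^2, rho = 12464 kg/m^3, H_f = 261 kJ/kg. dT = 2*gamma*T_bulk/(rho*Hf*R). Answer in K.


Radius R = 8/2 = 4 nm = 4e-09 m
Convert H_f = 261 kJ/kg = 261000 J/kg
dT = 2 * gamma_SL * T_bulk / (rho * H_f * R)
dT = 2 * 0.68 * 1396 / (12464 * 261000 * 4e-09)
dT = 145.9 K

145.9


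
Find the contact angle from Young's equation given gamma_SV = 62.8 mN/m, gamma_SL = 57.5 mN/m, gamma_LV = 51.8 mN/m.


cos(theta) = (gamma_SV - gamma_SL) / gamma_LV
cos(theta) = (62.8 - 57.5) / 51.8
cos(theta) = 0.102317
theta = arccos(0.102317) = 84.13 degrees

84.13


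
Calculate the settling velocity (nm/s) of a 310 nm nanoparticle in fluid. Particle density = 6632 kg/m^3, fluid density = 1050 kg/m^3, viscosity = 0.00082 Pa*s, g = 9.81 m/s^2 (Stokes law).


Radius R = 310/2 nm = 1.55e-07 m
Density difference = 6632 - 1050 = 5582 kg/m^3
v = 2 * R^2 * (rho_p - rho_f) * g / (9 * eta)
v = 2 * (1.55e-07)^2 * 5582 * 9.81 / (9 * 0.00082)
v = 3.5653e-07 m/s = 356.5298 nm/s

356.5298


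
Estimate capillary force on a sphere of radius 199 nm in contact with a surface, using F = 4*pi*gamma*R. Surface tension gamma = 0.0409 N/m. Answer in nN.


Convert radius: R = 199 nm = 1.99e-07 m
F = 4 * pi * gamma * R
F = 4 * pi * 0.0409 * 1.99e-07
F = 1.02279e-07 N = 102.2789 nN

102.2789


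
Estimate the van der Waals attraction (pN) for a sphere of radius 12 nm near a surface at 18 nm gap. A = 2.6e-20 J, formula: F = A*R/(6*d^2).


Convert to SI: R = 12 nm = 1.2e-08 m, d = 18 nm = 1.8e-08 m
F = A * R / (6 * d^2)
F = 2.6e-20 * 1.2e-08 / (6 * (1.8e-08)^2)
F = 1.60494e-13 N = 0.16 pN

0.16


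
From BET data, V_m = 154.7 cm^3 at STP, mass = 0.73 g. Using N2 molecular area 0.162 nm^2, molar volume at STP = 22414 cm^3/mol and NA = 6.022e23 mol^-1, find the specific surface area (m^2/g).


Number of moles in monolayer = V_m / 22414 = 154.7 / 22414 = 0.00690194
Number of molecules = moles * NA = 0.00690194 * 6.022e23
SA = molecules * sigma / mass
SA = (154.7 / 22414) * 6.022e23 * 0.162e-18 / 0.73
SA = 922.4 m^2/g

922.4


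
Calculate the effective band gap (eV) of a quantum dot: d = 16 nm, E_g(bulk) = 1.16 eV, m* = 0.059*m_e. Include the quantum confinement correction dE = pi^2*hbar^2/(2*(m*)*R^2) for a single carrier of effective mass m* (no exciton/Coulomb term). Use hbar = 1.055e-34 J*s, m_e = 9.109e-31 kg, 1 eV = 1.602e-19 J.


Radius R = 16/2 nm = 8e-09 m
Confinement energy dE = pi^2 * hbar^2 / (2 * m_eff * m_e * R^2)
dE = pi^2 * (1.055e-34)^2 / (2 * 0.059 * 9.109e-31 * (8e-09)^2) J, divided by 1.602e-19 J/eV
dE = 0.0997 eV
Total band gap = E_g(bulk) + dE = 1.16 + 0.0997 = 1.2597 eV

1.2597


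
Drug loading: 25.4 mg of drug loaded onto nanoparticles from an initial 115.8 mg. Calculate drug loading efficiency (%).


Drug loading efficiency = (drug loaded / drug initial) * 100
DLE = 25.4 / 115.8 * 100
DLE = 0.2193 * 100
DLE = 21.93%

21.93


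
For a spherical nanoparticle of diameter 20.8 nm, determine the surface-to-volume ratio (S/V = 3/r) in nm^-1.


Radius r = 20.8/2 = 10.4 nm
S/V = 3 / r = 3 / 10.4
S/V = 0.2885 nm^-1

0.2885


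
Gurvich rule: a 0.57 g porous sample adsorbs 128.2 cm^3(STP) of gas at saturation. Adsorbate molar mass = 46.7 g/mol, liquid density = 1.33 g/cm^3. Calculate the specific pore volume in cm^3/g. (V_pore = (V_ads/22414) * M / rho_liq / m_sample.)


Moles adsorbed n = V_ads / 22414 = 128.2 / 22414 = 5.719640e-03 mol
Liquid volume V_liq = n * M / rho_liq = 5.719640e-03 * 46.7 / 1.33 = 0.20083 cm^3
Specific pore volume V_pore = V_liq / m_sample = 0.20083 / 0.57
V_pore = 0.3523 cm^3/g

0.3523


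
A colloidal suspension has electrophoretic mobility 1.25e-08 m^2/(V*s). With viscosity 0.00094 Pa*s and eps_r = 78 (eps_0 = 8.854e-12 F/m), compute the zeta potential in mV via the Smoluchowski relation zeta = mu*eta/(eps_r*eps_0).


Smoluchowski equation: zeta = mu * eta / (eps_r * eps_0)
zeta = 1.25e-08 * 0.00094 / (78 * 8.854e-12)
zeta = 0.017014 V = 17.01 mV

17.01


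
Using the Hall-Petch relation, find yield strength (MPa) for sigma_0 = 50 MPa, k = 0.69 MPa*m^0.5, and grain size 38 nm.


d = 38 nm = 3.8e-08 m
sqrt(d) = 0.0001949359
Hall-Petch contribution = k / sqrt(d) = 0.69 / 0.0001949359 = 3539.6 MPa
sigma = sigma_0 + k/sqrt(d) = 50 + 3539.6 = 3589.6 MPa

3589.6


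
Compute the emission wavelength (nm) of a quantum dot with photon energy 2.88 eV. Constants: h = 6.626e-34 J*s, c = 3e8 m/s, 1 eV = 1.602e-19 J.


Convert energy: E = 2.88 eV = 2.88 * 1.602e-19 = 4.61376e-19 J
lambda = h*c / E = 6.626e-34 * 3e8 / 4.61376e-19
lambda = 4.30842e-07 m = 430.8 nm

430.8


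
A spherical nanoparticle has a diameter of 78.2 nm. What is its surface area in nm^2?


Radius r = 78.2/2 = 39.1 nm
Surface area SA = 4 * pi * r^2
SA = 4 * pi * (39.1)^2
SA = 19211.59 nm^2

19211.59


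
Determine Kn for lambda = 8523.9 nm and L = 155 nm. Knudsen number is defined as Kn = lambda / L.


Knudsen number Kn = lambda / L
Kn = 8523.9 / 155
Kn = 54.9929

54.9929


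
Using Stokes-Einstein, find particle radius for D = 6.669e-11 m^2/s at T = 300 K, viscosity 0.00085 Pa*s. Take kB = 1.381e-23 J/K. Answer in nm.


Stokes-Einstein: R = kB*T / (6*pi*eta*D)
R = 1.381e-23 * 300 / (6 * pi * 0.00085 * 6.669e-11)
R = 3.87734e-09 m = 3.88 nm

3.88


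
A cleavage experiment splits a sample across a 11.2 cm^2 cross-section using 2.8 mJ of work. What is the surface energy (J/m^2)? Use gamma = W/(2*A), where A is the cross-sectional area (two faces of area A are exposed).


Convert: A = 11.2 cm^2 = 0.00112 m^2, W = 2.8 mJ = 0.0028 J
Cleaving exposes two faces of area A, so total new surface = 2*A and gamma = W / (2*A)
gamma = 0.0028 / (2 * 0.00112)
gamma = 1.25 J/m^2

1.25


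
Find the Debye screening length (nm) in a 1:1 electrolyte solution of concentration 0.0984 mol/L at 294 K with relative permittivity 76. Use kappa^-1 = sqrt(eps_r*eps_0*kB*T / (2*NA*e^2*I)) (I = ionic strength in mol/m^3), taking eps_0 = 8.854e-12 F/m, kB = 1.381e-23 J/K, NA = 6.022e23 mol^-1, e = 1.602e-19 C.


Ionic strength I = 0.0984 * 1^2 * 1000 = 98.4 mol/m^3
kappa^-1 = sqrt(76 * 8.854e-12 * 1.381e-23 * 294 / (2 * 6.022e23 * (1.602e-19)^2 * 98.4))
kappa^-1 = 0.948 nm

0.948


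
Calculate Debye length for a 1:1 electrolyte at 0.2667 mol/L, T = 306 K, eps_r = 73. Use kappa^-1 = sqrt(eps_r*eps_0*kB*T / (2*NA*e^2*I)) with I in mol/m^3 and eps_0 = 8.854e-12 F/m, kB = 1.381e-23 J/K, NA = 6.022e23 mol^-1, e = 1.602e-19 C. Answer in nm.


Ionic strength I = 0.2667 * 1^2 * 1000 = 266.7 mol/m^3
kappa^-1 = sqrt(73 * 8.854e-12 * 1.381e-23 * 306 / (2 * 6.022e23 * (1.602e-19)^2 * 266.7))
kappa^-1 = 0.576 nm

0.576


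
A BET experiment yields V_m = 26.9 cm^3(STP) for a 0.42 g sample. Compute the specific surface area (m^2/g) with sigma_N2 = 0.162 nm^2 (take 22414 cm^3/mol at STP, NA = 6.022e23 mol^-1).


Number of moles in monolayer = V_m / 22414 = 26.9 / 22414 = 0.00120014
Number of molecules = moles * NA = 0.00120014 * 6.022e23
SA = molecules * sigma / mass
SA = (26.9 / 22414) * 6.022e23 * 0.162e-18 / 0.42
SA = 278.8 m^2/g

278.8


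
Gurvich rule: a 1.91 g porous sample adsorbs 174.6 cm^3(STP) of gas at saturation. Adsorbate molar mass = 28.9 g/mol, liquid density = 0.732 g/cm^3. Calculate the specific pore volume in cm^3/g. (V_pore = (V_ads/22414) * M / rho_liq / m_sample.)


Moles adsorbed n = V_ads / 22414 = 174.6 / 22414 = 7.789774e-03 mol
Liquid volume V_liq = n * M / rho_liq = 7.789774e-03 * 28.9 / 0.732 = 0.30755 cm^3
Specific pore volume V_pore = V_liq / m_sample = 0.30755 / 1.91
V_pore = 0.161 cm^3/g

0.161


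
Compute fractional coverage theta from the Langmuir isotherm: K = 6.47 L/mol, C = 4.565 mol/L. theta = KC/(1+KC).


Langmuir isotherm: theta = K*C / (1 + K*C)
K*C = 6.47 * 4.565 = 29.53555
theta = 29.53555 / (1 + 29.53555) = 29.53555 / 30.53555
theta = 0.9673

0.9673


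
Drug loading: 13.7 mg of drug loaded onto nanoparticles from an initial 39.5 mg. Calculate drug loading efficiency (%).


Drug loading efficiency = (drug loaded / drug initial) * 100
DLE = 13.7 / 39.5 * 100
DLE = 0.3468 * 100
DLE = 34.68%

34.68


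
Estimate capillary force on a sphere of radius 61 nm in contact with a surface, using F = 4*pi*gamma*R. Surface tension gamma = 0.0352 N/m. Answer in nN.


Convert radius: R = 61 nm = 6.1e-08 m
F = 4 * pi * gamma * R
F = 4 * pi * 0.0352 * 6.1e-08
F = 2.69825e-08 N = 26.9825 nN

26.9825


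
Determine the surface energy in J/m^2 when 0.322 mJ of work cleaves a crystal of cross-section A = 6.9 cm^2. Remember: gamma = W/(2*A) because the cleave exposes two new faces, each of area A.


Convert: A = 6.9 cm^2 = 0.00069 m^2, W = 0.322 mJ = 0.000322 J
Cleaving exposes two faces of area A, so total new surface = 2*A and gamma = W / (2*A)
gamma = 0.000322 / (2 * 0.00069)
gamma = 0.233 J/m^2

0.233


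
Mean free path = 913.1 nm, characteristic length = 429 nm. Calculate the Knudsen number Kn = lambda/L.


Knudsen number Kn = lambda / L
Kn = 913.1 / 429
Kn = 2.1284

2.1284


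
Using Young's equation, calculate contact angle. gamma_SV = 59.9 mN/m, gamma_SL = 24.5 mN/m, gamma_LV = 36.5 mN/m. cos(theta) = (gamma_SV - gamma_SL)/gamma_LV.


cos(theta) = (gamma_SV - gamma_SL) / gamma_LV
cos(theta) = (59.9 - 24.5) / 36.5
cos(theta) = 0.969863
theta = arccos(0.969863) = 14.1 degrees

14.1


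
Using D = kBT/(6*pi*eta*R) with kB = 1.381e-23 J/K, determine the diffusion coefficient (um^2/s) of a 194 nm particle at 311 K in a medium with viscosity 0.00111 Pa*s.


Radius R = 194/2 = 97 nm = 9.7e-08 m
D = kB*T / (6*pi*eta*R)
D = 1.381e-23 * 311 / (6 * pi * 0.00111 * 9.7e-08)
D = 2.11621e-12 m^2/s = 2.116 um^2/s

2.116


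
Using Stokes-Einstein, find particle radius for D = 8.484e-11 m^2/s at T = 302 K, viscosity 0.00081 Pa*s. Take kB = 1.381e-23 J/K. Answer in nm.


Stokes-Einstein: R = kB*T / (6*pi*eta*D)
R = 1.381e-23 * 302 / (6 * pi * 0.00081 * 8.484e-11)
R = 3.21969e-09 m = 3.22 nm

3.22


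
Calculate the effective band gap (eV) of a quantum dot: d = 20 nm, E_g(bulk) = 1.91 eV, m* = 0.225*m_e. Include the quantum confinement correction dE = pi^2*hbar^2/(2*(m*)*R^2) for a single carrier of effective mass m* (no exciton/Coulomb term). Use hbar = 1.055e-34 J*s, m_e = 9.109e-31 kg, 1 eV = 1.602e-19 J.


Radius R = 20/2 nm = 1e-08 m
Confinement energy dE = pi^2 * hbar^2 / (2 * m_eff * m_e * R^2)
dE = pi^2 * (1.055e-34)^2 / (2 * 0.225 * 9.109e-31 * (1e-08)^2) J, divided by 1.602e-19 J/eV
dE = 0.0167 eV
Total band gap = E_g(bulk) + dE = 1.91 + 0.0167 = 1.9267 eV

1.9267


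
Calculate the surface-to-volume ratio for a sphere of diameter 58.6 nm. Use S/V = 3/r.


Radius r = 58.6/2 = 29.3 nm
S/V = 3 / r = 3 / 29.3
S/V = 0.1024 nm^-1

0.1024


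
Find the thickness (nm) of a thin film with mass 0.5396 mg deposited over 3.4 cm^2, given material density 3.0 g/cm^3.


Convert: m = 0.5396 mg = 5.3960e-07 kg, A = 3.4 cm^2 = 3.4000e-04 m^2, rho = 3.0 g/cm^3 = 3000 kg/m^3
t = m / (A * rho)
t = 5.3960e-07 / (3.4000e-04 * 3000)
t = 5.2902e-07 m = 529.0 nm

529.0


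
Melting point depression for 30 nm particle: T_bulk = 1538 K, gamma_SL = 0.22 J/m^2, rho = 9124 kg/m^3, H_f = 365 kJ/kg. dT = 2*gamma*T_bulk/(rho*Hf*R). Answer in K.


Radius R = 30/2 = 15 nm = 1.5e-08 m
Convert H_f = 365 kJ/kg = 365000 J/kg
dT = 2 * gamma_SL * T_bulk / (rho * H_f * R)
dT = 2 * 0.22 * 1538 / (9124 * 365000 * 1.5e-08)
dT = 13.5 K

13.5


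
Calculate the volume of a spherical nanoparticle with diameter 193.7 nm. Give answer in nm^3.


Radius r = 193.7/2 = 96.85 nm
Volume V = (4/3) * pi * r^3
V = (4/3) * pi * (96.85)^3
V = 3805287.59 nm^3

3805287.59


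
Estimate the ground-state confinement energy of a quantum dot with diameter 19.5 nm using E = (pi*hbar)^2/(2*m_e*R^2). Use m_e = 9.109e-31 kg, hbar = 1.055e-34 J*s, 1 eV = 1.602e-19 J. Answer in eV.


Radius R = 19.5/2 = 9.75 nm = 9.75e-09 m
E = (pi * 1.055e-34)^2 / (2 * 9.109e-31 * (9.75e-09)^2)
E(J) = 6.343e-22
E = E(J) / 1.602e-19 = 0.004 eV

0.004


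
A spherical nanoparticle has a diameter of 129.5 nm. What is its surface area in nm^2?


Radius r = 129.5/2 = 64.75 nm
Surface area SA = 4 * pi * r^2
SA = 4 * pi * (64.75)^2
SA = 52685.29 nm^2

52685.29


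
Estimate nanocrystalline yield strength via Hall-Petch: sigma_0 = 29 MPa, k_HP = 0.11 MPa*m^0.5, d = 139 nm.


d = 139 nm = 1.39e-07 m
sqrt(d) = 0.000372827
Hall-Petch contribution = k / sqrt(d) = 0.11 / 0.000372827 = 295.0 MPa
sigma = sigma_0 + k/sqrt(d) = 29 + 295.0 = 324.0 MPa

324.0


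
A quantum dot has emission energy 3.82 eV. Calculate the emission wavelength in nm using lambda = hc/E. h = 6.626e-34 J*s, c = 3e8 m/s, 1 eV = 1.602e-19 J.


Convert energy: E = 3.82 eV = 3.82 * 1.602e-19 = 6.11964e-19 J
lambda = h*c / E = 6.626e-34 * 3e8 / 6.11964e-19
lambda = 3.24823e-07 m = 324.8 nm

324.8


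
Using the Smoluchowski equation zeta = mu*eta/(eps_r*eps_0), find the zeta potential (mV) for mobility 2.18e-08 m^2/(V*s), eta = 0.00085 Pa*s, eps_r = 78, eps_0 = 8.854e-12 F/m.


Smoluchowski equation: zeta = mu * eta / (eps_r * eps_0)
zeta = 2.18e-08 * 0.00085 / (78 * 8.854e-12)
zeta = 0.026831 V = 26.83 mV

26.83
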